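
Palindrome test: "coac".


Word: "coac"
Reversed: "caoc"
Forward == Backward? coac != caoc
Palindrome = No


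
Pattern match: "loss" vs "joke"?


Pattern of "loss": [0, 1, 2, 2]
Pattern of "joke": [0, 1, 2, 3]
Patterns do not match
Same pattern = No


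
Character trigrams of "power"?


Word: "power" (length 5)
Number of trigrams = 5 - 3 + 1 = 3
  Position 0: "pow"
  Position 1: "owe"
  Position 2: "wer"
Trigrams = "pow", "owe", "wer"


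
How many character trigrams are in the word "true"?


Word: "true" (length 4)
Number of 3-grams = length - 3 + 1 = 4 - 3 + 1
= 2


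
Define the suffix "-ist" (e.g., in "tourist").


Suffix: -ist
Example: tourist (tour + -ist)
Meaning = one who practices


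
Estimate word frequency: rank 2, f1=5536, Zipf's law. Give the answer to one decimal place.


Zipf's law: f(r) = f(1) / r
f(1) = 5536
f(2) = 5536 / 2
= 2768.0 occurrences


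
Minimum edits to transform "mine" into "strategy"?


Word 1: "mine" (length 4)
Word 2: "strategy" (length 8)
One optimal edit sequence (insert/delete/substitute each cost 1):
  1. insert 's'  (+1)
  2. insert 't'  (+1)
  3. substitute 'm' -> 'r'  (+1)
  4. substitute 'i' -> 'a'  (+1)
  5. substitute 'n' -> 't'  (+1)
  6. keep 'e'
  7. insert 'g'  (+1)
  8. insert 'y'  (+1)
Total edit operations: 7
Edit distance = 7


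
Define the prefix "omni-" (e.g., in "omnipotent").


Prefix: omni-
Example: omnipotent = omni- + potent
Meaning = all


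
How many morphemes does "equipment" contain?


Word: "equipment"
Morphemes: equip / -ment
Each morpheme carries meaning
= 2 morphemes


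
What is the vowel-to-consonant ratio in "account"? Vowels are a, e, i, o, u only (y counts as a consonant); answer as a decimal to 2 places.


Word: "account"
Vowels (a,e,i,o,u): 3
Consonants: 4
Ratio = 3/4
= 0.75


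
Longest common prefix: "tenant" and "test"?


Word 1: "tenant"
Word 2: "test"
Comparing from start:
  Pos 0: 't' == 't'
  Pos 1: 'e' == 'e'
  Pos 2: 'n' != 's' (stop)
LCP = "te" (length 2)


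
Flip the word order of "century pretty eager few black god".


Original: "century pretty eager few black god"
Words (1..n): century | pretty | eager | few | black | god
Reversed (n..1): god | black | few | eager | pretty | century
Result = "god black few eager pretty century"


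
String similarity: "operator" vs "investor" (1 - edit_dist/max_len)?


Word 1: "operator" (length 8)
Word 2: "investor" (length 8)
One optimal edit sequence:
  1. substitute 'o' -> 'i'  (+1)
  2. substitute 'p' -> 'n'  (+1)
  3. substitute 'e' -> 'v'  (+1)
  4. substitute 'r' -> 'e'  (+1)
  5. substitute 'a' -> 's'  (+1)
  6. keep 't'
  7. keep 'o'
  8. keep 'r'
Edit distance = 5
Max length = max(8, 8) = 8
Similarity = 1 - 5/8
= 0.3750


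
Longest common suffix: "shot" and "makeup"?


Word 1: "shot"
Word 2: "makeup"
Comparing from end:
  Pos -1: 't' != 'p' (stop)
LCS = "" (length 0)


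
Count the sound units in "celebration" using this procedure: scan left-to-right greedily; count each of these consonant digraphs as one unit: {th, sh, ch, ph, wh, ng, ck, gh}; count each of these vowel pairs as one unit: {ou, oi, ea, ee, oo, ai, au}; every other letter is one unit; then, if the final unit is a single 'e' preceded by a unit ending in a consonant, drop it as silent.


Word: "celebration" (11 letters)
Left-to-right scan:
  1. 'c' (letter)
  2. 'e' (letter)
  3. 'l' (letter)
  4. 'e' (letter)
  5. 'b' (letter)
  6. 'r' (letter)
  7. 'a' (letter)
  8. 't' (letter)
  9. 'i' (letter)
  10. 'o' (letter)
  11. 'n' (letter)
Units from scan: 11
Sound units = 11 units


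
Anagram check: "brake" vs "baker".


Word 1: "brake" → sorted: abekr
Word 2: "baker" → sorted: abekr
Same letters? abekr == abekr
Anagram = Yes


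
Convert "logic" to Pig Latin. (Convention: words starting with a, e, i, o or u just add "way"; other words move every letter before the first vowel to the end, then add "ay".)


Word: "logic"
Starts with consonant(s) → move to end, add 'ay'
Consonant cluster: "l"
Pig Latin = "ogiclay"


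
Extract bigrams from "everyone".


Word: "everyone" (length 8)
Number of bigrams = 8 - 2 + 1 = 7
  Position 0: "ev"
  Position 1: "ve"
  Position 2: "er"
  Position 3: "ry"
  Position 4: "yo"
  Position 5: "on"
  Position 6: "ne"
Bigrams = "ev", "ve", "er", "ry", "yo", "on", "ne"


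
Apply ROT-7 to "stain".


Word: "stain"
Shift: 7
Each letter → (letter + shift) mod 26:
  's' (18) + 7 = 25 → 'z'
  't' (19) + 7 = 0 → 'a'
  'a' (0) + 7 = 7 → 'h'
  'i' (8) + 7 = 15 → 'p'
  'n' (13) + 7 = 20 → 'u'
Result = "zahpu"


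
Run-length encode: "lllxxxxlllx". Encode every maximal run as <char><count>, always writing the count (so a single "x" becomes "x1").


String: "lllxxxxlllx"
Scanning for consecutive runs:
  'l' x 3
  'x' x 4
  'l' x 3
  'x' x 1
RLE = "l3x4l3x1"


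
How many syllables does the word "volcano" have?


Word: "volcano"
Syllable breakdown: vol · ca · no
Counting: 3 parts
= 3 syllables


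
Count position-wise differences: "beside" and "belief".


Comparing character by character (same length = 6):
  Pos 0: 'b' vs 'b' =
  Pos 1: 'e' vs 'e' =
  Pos 2: 's' vs 'l' !=
  Pos 3: 'i' vs 'i' =
  Pos 4: 'd' vs 'e' !=
  Pos 5: 'e' vs 'f' !=
Hamming distance = 3


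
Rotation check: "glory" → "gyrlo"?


Word: "glory", Candidate: "gyrlo"
Method: check if candidate is substring of word+word
"gloryglory" contains "gyrlo"? No
Is rotation = No


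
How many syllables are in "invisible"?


Word: "invisible"
Syllable breakdown: in / vis / i / ble
Counting: 4 parts
= 4 syllables


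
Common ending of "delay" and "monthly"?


Word 1: "delay"
Word 2: "monthly"
Comparing from end:
  Pos -1: 'y' == 'y'
  Pos -2: 'a' != 'l' (stop)
LCS = "y" (length 1)


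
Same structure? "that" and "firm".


Pattern of "that": [0, 1, 2, 0]
Pattern of "firm": [0, 1, 2, 3]
Patterns do not match
Same pattern = No


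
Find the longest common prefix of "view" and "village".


Word 1: "view"
Word 2: "village"
Comparing from start:
  Pos 0: 'v' == 'v'
  Pos 1: 'i' == 'i'
  Pos 2: 'e' != 'l' (stop)
LCP = "vi" (length 2)


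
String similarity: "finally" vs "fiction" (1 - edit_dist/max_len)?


Word 1: "finally" (length 7)
Word 2: "fiction" (length 7)
One optimal edit sequence:
  1. keep 'f'
  2. keep 'i'
  3. substitute 'n' -> 'c'  (+1)
  4. substitute 'a' -> 't'  (+1)
  5. substitute 'l' -> 'i'  (+1)
  6. substitute 'l' -> 'o'  (+1)
  7. substitute 'y' -> 'n'  (+1)
Edit distance = 5
Max length = max(7, 7) = 7
Similarity = 1 - 5/7
= 0.2857


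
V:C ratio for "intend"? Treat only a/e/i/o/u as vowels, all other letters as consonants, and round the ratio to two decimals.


Word: "intend"
Vowels (a,e,i,o,u): 2
Consonants: 4
Ratio = 2/4
= 0.50


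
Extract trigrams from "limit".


Word: "limit" (length 5)
Number of trigrams = 5 - 3 + 1 = 3
  Position 0: "lim"
  Position 1: "imi"
  Position 2: "mit"
Trigrams = "lim", "imi", "mit"


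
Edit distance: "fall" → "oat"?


Word 1: "fall" (length 4)
Word 2: "oat" (length 3)
One optimal edit sequence (insert/delete/substitute each cost 1):
  1. substitute 'f' -> 'o'  (+1)
  2. keep 'a'
  3. delete 'l'  (+1)
  4. substitute 'l' -> 't'  (+1)
Total edit operations: 3
Edit distance = 3


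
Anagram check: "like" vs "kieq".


Word 1: "like" → sorted: eikl
Word 2: "kieq" → sorted: eikq
Same letters? eikl != eikq
Anagram = No


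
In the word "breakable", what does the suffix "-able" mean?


Suffix: -able
Example: breakable = break + -able
Meaning = capable of


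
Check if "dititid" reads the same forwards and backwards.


Word: "dititid"
Reversed: "dititid"
Forward == Backward? dititid == dititid
Palindrome = Yes


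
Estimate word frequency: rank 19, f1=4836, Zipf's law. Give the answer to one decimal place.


Zipf's law: f(r) = f(1) / r
f(1) = 4836
f(19) = 4836 / 19
= 254.5 occurrences


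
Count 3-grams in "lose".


Word: "lose" (length 4)
Number of 3-grams = length - 3 + 1 = 4 - 3 + 1
= 2


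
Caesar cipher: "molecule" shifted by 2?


Word: "molecule"
Shift: 2
Each letter → (letter + shift) mod 26:
  'm' (12) + 2 = 14 → 'o'
  'o' (14) + 2 = 16 → 'q'
  'l' (11) + 2 = 13 → 'n'
  'e' (4) + 2 = 6 → 'g'
  'c' (2) + 2 = 4 → 'e'
  'u' (20) + 2 = 22 → 'w'
  'l' (11) + 2 = 13 → 'n'
  'e' (4) + 2 = 6 → 'g'
Result = "oqngewng"


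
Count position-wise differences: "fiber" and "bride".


Comparing character by character (same length = 5):
  Pos 0: 'f' vs 'b' !=
  Pos 1: 'i' vs 'r' !=
  Pos 2: 'b' vs 'i' !=
  Pos 3: 'e' vs 'd' !=
  Pos 4: 'r' vs 'e' !=
Hamming distance = 5


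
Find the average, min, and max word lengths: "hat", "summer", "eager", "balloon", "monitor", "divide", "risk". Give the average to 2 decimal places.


Lengths: "hat"=3, "summer"=6, "eager"=5, "balloon"=7, "monitor"=7, "divide"=6, "risk"=4
Sum = 38, Count = 7
Average = 38/7 = 5.43
= avg=5.43, min=3, max=7


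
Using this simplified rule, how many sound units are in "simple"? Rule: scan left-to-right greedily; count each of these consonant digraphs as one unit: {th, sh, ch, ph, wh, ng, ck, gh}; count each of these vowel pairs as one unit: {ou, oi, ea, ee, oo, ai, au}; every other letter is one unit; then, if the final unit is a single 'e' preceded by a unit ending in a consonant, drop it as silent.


Word: "simple" (6 letters)
Left-to-right scan:
  (1) 's' (letter)
  (2) 'i' (letter)
  (3) 'm' (letter)
  (4) 'p' (letter)
  (5) 'l' (letter)
  (6) 'e' (letter)
Units from scan: 6
Final unit is 'e' after a consonant -> drop as silent (-1)
Sound units = 5 units


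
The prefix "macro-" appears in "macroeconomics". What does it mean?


Prefix: macro-
Example: macroeconomics (macro- + economics)
Meaning = large


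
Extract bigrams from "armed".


Word: "armed" (length 5)
Number of bigrams = 5 - 2 + 1 = 4
  Position 0: "ar"
  Position 1: "rm"
  Position 2: "me"
  Position 3: "ed"
Bigrams = "ar", "rm", "me", "ed"


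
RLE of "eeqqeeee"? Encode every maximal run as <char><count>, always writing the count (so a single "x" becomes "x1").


String: "eeqqeeee"
Scanning for consecutive runs:
  'e' x 2
  'q' x 2
  'e' x 4
RLE = "e2q2e4"


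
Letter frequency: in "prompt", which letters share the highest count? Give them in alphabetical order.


Word: "prompt"
Letter counts:
  'm': 1
  'o': 1
  'p': 2
  'r': 1
  't': 1
Maximum count = 2
Most frequent = 'p' (2 times each)


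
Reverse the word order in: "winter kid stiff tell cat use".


Original: "winter kid stiff tell cat use"
Words (1..n): winter | kid | stiff | tell | cat | use
Reversed (n..1): use | cat | tell | stiff | kid | winter
Result = "use cat tell stiff kid winter"


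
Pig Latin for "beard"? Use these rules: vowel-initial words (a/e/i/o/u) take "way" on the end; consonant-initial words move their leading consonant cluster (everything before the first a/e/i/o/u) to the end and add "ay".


Word: "beard"
Starts with consonant(s) → move to end, add 'ay'
Consonant cluster: "b"
Pig Latin = "eardbay"


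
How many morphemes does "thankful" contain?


Word: "thankful"
Morphemes: thank / -ful
Each morpheme carries meaning
= 2 morphemes


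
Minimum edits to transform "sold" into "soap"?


Word 1: "sold" (length 4)
Word 2: "soap" (length 4)
One optimal edit sequence (insert/delete/substitute each cost 1):
  1. keep 's'
  2. keep 'o'
  3. substitute 'l' -> 'a'  (+1)
  4. substitute 'd' -> 'p'  (+1)
Total edit operations: 2
Edit distance = 2


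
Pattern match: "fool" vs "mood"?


Pattern of "fool": [0, 1, 1, 2]
Pattern of "mood": [0, 1, 1, 2]
Patterns match
Same pattern = Yes


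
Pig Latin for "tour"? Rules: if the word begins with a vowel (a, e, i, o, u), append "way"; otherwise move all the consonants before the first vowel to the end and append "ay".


Word: "tour"
Starts with consonant(s) → move to end, add 'ay'
Consonant cluster: "t"
Pig Latin = "ourtay"


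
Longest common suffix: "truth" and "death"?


Word 1: "truth"
Word 2: "death"
Comparing from end:
  Pos -1: 'h' == 'h'
  Pos -2: 't' == 't'
  Pos -3: 'u' != 'a' (stop)
LCS = "th" (length 2)


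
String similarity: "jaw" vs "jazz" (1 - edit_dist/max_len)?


Word 1: "jaw" (length 3)
Word 2: "jazz" (length 4)
One optimal edit sequence:
  1. keep 'j'
  2. keep 'a'
  3. insert 'z'  (+1)
  4. substitute 'w' -> 'z'  (+1)
Edit distance = 2
Max length = max(3, 4) = 4
Similarity = 1 - 2/4
= 0.5000


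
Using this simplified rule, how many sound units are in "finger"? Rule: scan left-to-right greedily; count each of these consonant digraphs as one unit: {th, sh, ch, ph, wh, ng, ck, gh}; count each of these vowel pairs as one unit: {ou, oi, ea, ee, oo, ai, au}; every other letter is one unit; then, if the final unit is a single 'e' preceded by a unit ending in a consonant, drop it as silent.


Word: "finger" (6 letters)
Left-to-right scan:
  (1) 'f' (letter)
  (2) 'i' (letter)
  (3) 'ng' (digraph)
  (4) 'e' (letter)
  (5) 'r' (letter)
Units from scan: 5
Sound units = 5 units


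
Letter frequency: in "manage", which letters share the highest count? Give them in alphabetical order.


Word: "manage"
Letter counts:
  'a': 2
  'e': 1
  'g': 1
  'm': 1
  'n': 1
Maximum count = 2
Most frequent = 'a' (2 times each)


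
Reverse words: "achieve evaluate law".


Original: "achieve evaluate law"
Words (1..n): achieve | evaluate | law
Reversed (n..1): law | evaluate | achieve
Result = "law evaluate achieve"


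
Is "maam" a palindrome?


Word: "maam"
Reversed: "maam"
Forward == Backward? maam == maam
Palindrome = Yes


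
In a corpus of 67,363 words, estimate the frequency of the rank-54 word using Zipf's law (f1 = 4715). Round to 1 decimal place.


Zipf's law: f(r) = f(1) / r
f(1) = 4715
f(54) = 4715 / 54
= 87.3 occurrences


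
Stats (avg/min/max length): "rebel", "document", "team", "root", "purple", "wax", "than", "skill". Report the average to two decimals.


Lengths: "rebel"=5, "document"=8, "team"=4, "root"=4, "purple"=6, "wax"=3, "than"=4, "skill"=5
Sum = 39, Count = 8
Average = 39/8 = 4.88
= avg=4.88, min=3, max=8


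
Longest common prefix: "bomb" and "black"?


Word 1: "bomb"
Word 2: "black"
Comparing from start:
  Pos 0: 'b' == 'b'
  Pos 1: 'o' != 'l' (stop)
LCP = "b" (length 1)


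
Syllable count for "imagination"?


Word: "imagination"
Syllable breakdown: i · mag · i · na · tion
Counting: 5 parts
= 5 syllables


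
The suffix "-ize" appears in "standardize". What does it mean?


Suffix: -ize
Example: standardize (standard + -ize)
Meaning = to make


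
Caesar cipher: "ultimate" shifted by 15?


Word: "ultimate"
Shift: 15
Each letter → (letter + shift) mod 26:
  'u' (20) + 15 = 9 → 'j'
  'l' (11) + 15 = 0 → 'a'
  't' (19) + 15 = 8 → 'i'
  'i' (8) + 15 = 23 → 'x'
  'm' (12) + 15 = 1 → 'b'
  'a' (0) + 15 = 15 → 'p'
  't' (19) + 15 = 8 → 'i'
  'e' (4) + 15 = 19 → 't'
Result = "jaixbpit"


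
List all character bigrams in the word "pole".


Word: "pole" (length 4)
Number of bigrams = 4 - 2 + 1 = 3
  Position 0: "po"
  Position 1: "ol"
  Position 2: "le"
Bigrams = "po", "ol", "le"


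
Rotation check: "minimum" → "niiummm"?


Word: "minimum", Candidate: "niiummm"
Method: check if candidate is substring of word+word
"minimumminimum" contains "niiummm"? No
Is rotation = No


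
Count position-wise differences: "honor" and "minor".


Comparing character by character (same length = 5):
  Pos 0: 'h' vs 'm' !=
  Pos 1: 'o' vs 'i' !=
  Pos 2: 'n' vs 'n' =
  Pos 3: 'o' vs 'o' =
  Pos 4: 'r' vs 'r' =
Hamming distance = 2


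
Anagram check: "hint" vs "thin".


Word 1: "hint" → sorted: hint
Word 2: "thin" → sorted: hint
Same letters? hint == hint
Anagram = Yes


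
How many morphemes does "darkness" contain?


Word: "darkness"
Morphemes: dark | -ness
Each morpheme carries meaning
= 2 morphemes


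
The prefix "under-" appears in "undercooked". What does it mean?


Prefix: under-
Example: undercooked = under- + cooked
Meaning = insufficient


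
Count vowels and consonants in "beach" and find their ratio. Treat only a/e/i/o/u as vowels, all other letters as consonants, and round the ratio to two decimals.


Word: "beach"
Vowels (a,e,i,o,u): 2
Consonants: 3
Ratio = 2/3
= 0.67


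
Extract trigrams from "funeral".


Word: "funeral" (length 7)
Number of trigrams = 7 - 3 + 1 = 5
  Position 0: "fun"
  Position 1: "une"
  Position 2: "ner"
  Position 3: "era"
  Position 4: "ral"
Trigrams = "fun", "une", "ner", "era", "ral"


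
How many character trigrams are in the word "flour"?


Word: "flour" (length 5)
Number of 3-grams = length - 3 + 1 = 5 - 3 + 1
= 3


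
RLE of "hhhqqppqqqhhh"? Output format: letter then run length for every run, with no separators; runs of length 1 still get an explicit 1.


String: "hhhqqppqqqhhh"
Scanning for consecutive runs:
  'h' x 3
  'q' x 2
  'p' x 2
  'q' x 3
  'h' x 3
RLE = "h3q2p2q3h3"


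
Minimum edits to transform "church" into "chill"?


Word 1: "church" (length 6)
Word 2: "chill" (length 5)
One optimal edit sequence (insert/delete/substitute each cost 1):
  1. keep 'c'
  2. keep 'h'
  3. delete 'u'  (+1)
  4. substitute 'r' -> 'i'  (+1)
  5. substitute 'c' -> 'l'  (+1)
  6. substitute 'h' -> 'l'  (+1)
Total edit operations: 4
Edit distance = 4


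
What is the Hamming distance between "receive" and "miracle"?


Comparing character by character (same length = 7):
  Pos 0: 'r' vs 'm' !=
  Pos 1: 'e' vs 'i' !=
  Pos 2: 'c' vs 'r' !=
  Pos 3: 'e' vs 'a' !=
  Pos 4: 'i' vs 'c' !=
  Pos 5: 'v' vs 'l' !=
  Pos 6: 'e' vs 'e' =
Hamming distance = 6


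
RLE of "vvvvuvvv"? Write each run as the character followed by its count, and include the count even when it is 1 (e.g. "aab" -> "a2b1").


String: "vvvvuvvv"
Scanning for consecutive runs:
  'v' x 4
  'u' x 1
  'v' x 3
RLE = "v4u1v3"


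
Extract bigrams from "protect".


Word: "protect" (length 7)
Number of bigrams = 7 - 2 + 1 = 6
  Position 0: "pr"
  Position 1: "ro"
  Position 2: "ot"
  Position 3: "te"
  Position 4: "ec"
  Position 5: "ct"
Bigrams = "pr", "ro", "ot", "te", "ec", "ct"


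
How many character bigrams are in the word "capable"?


Word: "capable" (length 7)
Number of 2-grams = length - 2 + 1 = 7 - 2 + 1
= 6


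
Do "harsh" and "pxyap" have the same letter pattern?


Pattern of "harsh": [0, 1, 2, 3, 0]
Pattern of "pxyap": [0, 1, 2, 3, 0]
Patterns match
Same pattern = Yes


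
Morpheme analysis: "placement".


Word: "placement"
Morphemes: place / -ment
Each morpheme carries meaning
= 2 morphemes


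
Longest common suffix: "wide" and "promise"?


Word 1: "wide"
Word 2: "promise"
Comparing from end:
  Pos -1: 'e' == 'e'
  Pos -2: 'd' != 's' (stop)
LCS = "e" (length 1)


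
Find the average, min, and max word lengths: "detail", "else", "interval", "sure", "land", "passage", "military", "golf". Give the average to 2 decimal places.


Lengths: "detail"=6, "else"=4, "interval"=8, "sure"=4, "land"=4, "passage"=7, "military"=8, "golf"=4
Sum = 45, Count = 8
Average = 45/8 = 5.63
= avg=5.63, min=4, max=8


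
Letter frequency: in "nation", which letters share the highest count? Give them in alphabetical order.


Word: "nation"
Letter counts:
  'a': 1
  'i': 1
  'n': 2
  'o': 1
  't': 1
Maximum count = 2
Most frequent = 'n' (2 times each)


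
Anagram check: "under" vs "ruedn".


Word 1: "under" → sorted: denru
Word 2: "ruedn" → sorted: denru
Same letters? denru == denru
Anagram = Yes


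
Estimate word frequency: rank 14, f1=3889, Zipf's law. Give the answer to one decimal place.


Zipf's law: f(r) = f(1) / r
f(1) = 3889
f(14) = 3889 / 14
= 277.8 occurrences


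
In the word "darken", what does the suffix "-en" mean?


Suffix: -en
As in: darken -> dark + -en
Meaning = to make / become


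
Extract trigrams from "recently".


Word: "recently" (length 8)
Number of trigrams = 8 - 3 + 1 = 6
  Position 0: "rec"
  Position 1: "ece"
  Position 2: "cen"
  Position 3: "ent"
  Position 4: "ntl"
  Position 5: "tly"
Trigrams = "rec", "ece", "cen", "ent", "ntl", "tly"


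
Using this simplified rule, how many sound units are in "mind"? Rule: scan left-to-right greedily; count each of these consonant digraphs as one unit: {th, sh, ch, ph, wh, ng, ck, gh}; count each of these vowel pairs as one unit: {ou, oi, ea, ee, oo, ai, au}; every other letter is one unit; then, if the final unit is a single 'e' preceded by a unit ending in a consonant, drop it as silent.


Word: "mind" (4 letters)
Left-to-right scan:
  1. 'm' (letter)
  2. 'i' (letter)
  3. 'n' (letter)
  4. 'd' (letter)
Units from scan: 4
Sound units = 4 units


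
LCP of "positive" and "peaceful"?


Word 1: "positive"
Word 2: "peaceful"
Comparing from start:
  Pos 0: 'p' == 'p'
  Pos 1: 'o' != 'e' (stop)
LCP = "p" (length 1)


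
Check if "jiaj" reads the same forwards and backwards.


Word: "jiaj"
Reversed: "jaij"
Forward == Backward? jiaj != jaij
Palindrome = No


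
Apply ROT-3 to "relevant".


Word: "relevant"
Shift: 3
Each letter → (letter + shift) mod 26:
  'r' (17) + 3 = 20 → 'u'
  'e' (4) + 3 = 7 → 'h'
  'l' (11) + 3 = 14 → 'o'
  'e' (4) + 3 = 7 → 'h'
  'v' (21) + 3 = 24 → 'y'
  'a' (0) + 3 = 3 → 'd'
  'n' (13) + 3 = 16 → 'q'
  't' (19) + 3 = 22 → 'w'
Result = "uhohydqw"


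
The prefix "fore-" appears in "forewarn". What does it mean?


Prefix: fore-
Example: forewarn = fore- + warn
Meaning = before


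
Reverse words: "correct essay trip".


Original: "correct essay trip"
Words (1..n): correct | essay | trip
Reversed (n..1): trip | essay | correct
Result = "trip essay correct"


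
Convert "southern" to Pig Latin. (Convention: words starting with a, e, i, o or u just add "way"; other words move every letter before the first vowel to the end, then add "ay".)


Word: "southern"
Starts with consonant(s) → move to end, add 'ay'
Consonant cluster: "s"
Pig Latin = "outhernsay"


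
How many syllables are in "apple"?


Word: "apple"
Syllable breakdown: ap-ple
Counting: 2 parts
= 2 syllables


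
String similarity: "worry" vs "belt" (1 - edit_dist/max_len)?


Word 1: "worry" (length 5)
Word 2: "belt" (length 4)
One optimal edit sequence:
  1. delete 'w'  (+1)
  2. substitute 'o' -> 'b'  (+1)
  3. substitute 'r' -> 'e'  (+1)
  4. substitute 'r' -> 'l'  (+1)
  5. substitute 'y' -> 't'  (+1)
Edit distance = 5
Max length = max(5, 4) = 5
Similarity = 1 - 5/5
= 0.0000


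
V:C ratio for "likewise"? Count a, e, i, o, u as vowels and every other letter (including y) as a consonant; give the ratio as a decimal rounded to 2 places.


Word: "likewise"
Vowels (a,e,i,o,u): 4
Consonants: 4
Ratio = 4/4
= 1.00


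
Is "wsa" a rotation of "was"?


Word: "was", Candidate: "wsa"
Method: check if candidate is substring of word+word
"waswas" contains "wsa"? No
Is rotation = No


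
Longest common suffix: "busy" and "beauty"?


Word 1: "busy"
Word 2: "beauty"
Comparing from end:
  Pos -1: 'y' == 'y'
  Pos -2: 's' != 't' (stop)
LCS = "y" (length 1)


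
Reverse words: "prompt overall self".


Original: "prompt overall self"
Words (1..n): prompt | overall | self
Reversed (n..1): self | overall | prompt
Result = "self overall prompt"


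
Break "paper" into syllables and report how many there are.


Word: "paper"
Syllable breakdown: pa | per
Counting: 2 parts
= 2 syllables


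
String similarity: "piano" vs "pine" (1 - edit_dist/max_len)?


Word 1: "piano" (length 5)
Word 2: "pine" (length 4)
One optimal edit sequence:
  1. keep 'p'
  2. keep 'i'
  3. delete 'a'  (+1)
  4. keep 'n'
  5. substitute 'o' -> 'e'  (+1)
Edit distance = 2
Max length = max(5, 4) = 5
Similarity = 1 - 2/5
= 0.6000


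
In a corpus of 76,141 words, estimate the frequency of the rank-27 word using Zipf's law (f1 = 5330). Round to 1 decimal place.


Zipf's law: f(r) = f(1) / r
f(1) = 5330
f(27) = 5330 / 27
= 197.4 occurrences


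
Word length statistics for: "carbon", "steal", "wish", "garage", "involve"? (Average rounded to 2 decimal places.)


Lengths: "carbon"=6, "steal"=5, "wish"=4, "garage"=6, "involve"=7
Sum = 28, Count = 5
Average = 28/5 = 5.60
= avg=5.60, min=4, max=7


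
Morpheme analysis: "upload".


Word: "upload"
Morphemes: up- / load
Each morpheme carries meaning
= 2 morphemes


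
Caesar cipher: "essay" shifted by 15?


Word: "essay"
Shift: 15
Each letter → (letter + shift) mod 26:
  'e' (4) + 15 = 19 → 't'
  's' (18) + 15 = 7 → 'h'
  's' (18) + 15 = 7 → 'h'
  'a' (0) + 15 = 15 → 'p'
  'y' (24) + 15 = 13 → 'n'
Result = "thhpn"


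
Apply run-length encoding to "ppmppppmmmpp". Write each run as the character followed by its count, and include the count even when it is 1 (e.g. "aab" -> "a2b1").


String: "ppmppppmmmpp"
Scanning for consecutive runs:
  'p' x 2
  'm' x 1
  'p' x 4
  'm' x 3
  'p' x 2
RLE = "p2m1p4m3p2"


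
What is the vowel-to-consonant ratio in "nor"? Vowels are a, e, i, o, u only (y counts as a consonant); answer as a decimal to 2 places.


Word: "nor"
Vowels (a,e,i,o,u): 1
Consonants: 2
Ratio = 1/2
= 0.50


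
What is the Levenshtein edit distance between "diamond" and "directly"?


Word 1: "diamond" (length 7)
Word 2: "directly" (length 8)
One optimal edit sequence (insert/delete/substitute each cost 1):
  1. keep 'd'
  2. keep 'i'
  3. insert 'r'  (+1)
  4. substitute 'a' -> 'e'  (+1)
  5. substitute 'm' -> 'c'  (+1)
  6. substitute 'o' -> 't'  (+1)
  7. substitute 'n' -> 'l'  (+1)
  8. substitute 'd' -> 'y'  (+1)
Total edit operations: 6
Edit distance = 6


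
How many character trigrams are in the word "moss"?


Word: "moss" (length 4)
Number of 3-grams = length - 3 + 1 = 4 - 3 + 1
= 2


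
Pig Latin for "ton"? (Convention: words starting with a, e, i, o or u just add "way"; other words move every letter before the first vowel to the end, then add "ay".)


Word: "ton"
Starts with consonant(s) → move to end, add 'ay'
Consonant cluster: "t"
Pig Latin = "ontay"


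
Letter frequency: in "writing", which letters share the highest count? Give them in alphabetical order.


Word: "writing"
Letter counts:
  'g': 1
  'i': 2
  'n': 1
  'r': 1
  't': 1
  'w': 1
Maximum count = 2
Most frequent = 'i' (2 times each)


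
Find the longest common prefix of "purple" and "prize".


Word 1: "purple"
Word 2: "prize"
Comparing from start:
  Pos 0: 'p' == 'p'
  Pos 1: 'u' != 'r' (stop)
LCP = "p" (length 1)


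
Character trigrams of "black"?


Word: "black" (length 5)
Number of trigrams = 5 - 3 + 1 = 3
  Position 0: "bla"
  Position 1: "lac"
  Position 2: "ack"
Trigrams = "bla", "lac", "ack"


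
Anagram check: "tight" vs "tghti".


Word 1: "tight" → sorted: ghitt
Word 2: "tghti" → sorted: ghitt
Same letters? ghitt == ghitt
Anagram = Yes


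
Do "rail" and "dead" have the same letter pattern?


Pattern of "rail": [0, 1, 2, 3]
Pattern of "dead": [0, 1, 2, 0]
Patterns do not match
Same pattern = No


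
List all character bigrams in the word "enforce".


Word: "enforce" (length 7)
Number of bigrams = 7 - 2 + 1 = 6
  Position 0: "en"
  Position 1: "nf"
  Position 2: "fo"
  Position 3: "or"
  Position 4: "rc"
  Position 5: "ce"
Bigrams = "en", "nf", "fo", "or", "rc", "ce"


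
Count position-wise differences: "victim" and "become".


Comparing character by character (same length = 6):
  Pos 0: 'v' vs 'b' !=
  Pos 1: 'i' vs 'e' !=
  Pos 2: 'c' vs 'c' =
  Pos 3: 't' vs 'o' !=
  Pos 4: 'i' vs 'm' !=
  Pos 5: 'm' vs 'e' !=
Hamming distance = 5


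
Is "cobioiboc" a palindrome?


Word: "cobioiboc"
Reversed: "cobioiboc"
Forward == Backward? cobioiboc == cobioiboc
Palindrome = Yes


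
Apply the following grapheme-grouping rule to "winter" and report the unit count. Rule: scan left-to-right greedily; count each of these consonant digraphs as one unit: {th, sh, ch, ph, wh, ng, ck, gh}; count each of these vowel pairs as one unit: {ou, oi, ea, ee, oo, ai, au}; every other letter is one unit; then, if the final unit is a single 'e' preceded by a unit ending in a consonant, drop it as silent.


Word: "winter" (6 letters)
Left-to-right scan:
  [1] 'w' (letter)
  [2] 'i' (letter)
  [3] 'n' (letter)
  [4] 't' (letter)
  [5] 'e' (letter)
  [6] 'r' (letter)
Units from scan: 6
Sound units = 6 units


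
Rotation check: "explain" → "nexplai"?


Word: "explain", Candidate: "nexplai"
Method: check if candidate is substring of word+word
"explainexplain" contains "nexplai"? Yes
Is rotation = Yes


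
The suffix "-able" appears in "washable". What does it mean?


Suffix: -able
Example: washable (wash + -able)
Meaning = capable of


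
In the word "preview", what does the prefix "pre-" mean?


Prefix: pre-
As in: preview -> pre- + view
Meaning = before


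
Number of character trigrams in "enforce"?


Word: "enforce" (length 7)
Number of 3-grams = length - 3 + 1 = 7 - 3 + 1
= 5


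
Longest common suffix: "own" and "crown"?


Word 1: "own"
Word 2: "crown"
Comparing from end:
  Pos -1: 'n' == 'n'
  Pos -2: 'w' == 'w'
  Pos -3: 'o' == 'o'
LCS = "own" (length 3)


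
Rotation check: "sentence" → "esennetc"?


Word: "sentence", Candidate: "esennetc"
Method: check if candidate is substring of word+word
"sentencesentence" contains "esennetc"? No
Is rotation = No


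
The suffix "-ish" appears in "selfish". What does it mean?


Suffix: -ish
Example: selfish (self + -ish)
Meaning = somewhat / having the qualities of


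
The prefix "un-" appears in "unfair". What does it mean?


Prefix: un-
Example: unfair (un- + fair)
Meaning = not / reverse


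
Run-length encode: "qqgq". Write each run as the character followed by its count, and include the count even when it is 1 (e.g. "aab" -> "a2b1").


String: "qqgq"
Scanning for consecutive runs:
  'q' x 2
  'g' x 1
  'q' x 1
RLE = "q2g1q1"


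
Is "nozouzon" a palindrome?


Word: "nozouzon"
Reversed: "nozuozon"
Forward == Backward? nozouzon != nozuozon
Palindrome = No


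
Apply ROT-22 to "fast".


Word: "fast"
Shift: 22
Each letter → (letter + shift) mod 26:
  'f' (5) + 22 = 1 → 'b'
  'a' (0) + 22 = 22 → 'w'
  's' (18) + 22 = 14 → 'o'
  't' (19) + 22 = 15 → 'p'
Result = "bwop"


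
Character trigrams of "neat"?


Word: "neat" (length 4)
Number of trigrams = 4 - 3 + 1 = 2
  Position 0: "nea"
  Position 1: "eat"
Trigrams = "nea", "eat"


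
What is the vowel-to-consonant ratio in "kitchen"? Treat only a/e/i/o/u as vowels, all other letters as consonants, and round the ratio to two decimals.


Word: "kitchen"
Vowels (a,e,i,o,u): 2
Consonants: 5
Ratio = 2/5
= 0.40


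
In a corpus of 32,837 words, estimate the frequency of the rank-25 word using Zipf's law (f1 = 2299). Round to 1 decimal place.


Zipf's law: f(r) = f(1) / r
f(1) = 2299
f(25) = 2299 / 25
= 92.0 occurrences


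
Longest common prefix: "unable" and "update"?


Word 1: "unable"
Word 2: "update"
Comparing from start:
  Pos 0: 'u' == 'u'
  Pos 1: 'n' != 'p' (stop)
LCP = "u" (length 1)


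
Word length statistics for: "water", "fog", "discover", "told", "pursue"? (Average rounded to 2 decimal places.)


Lengths: "water"=5, "fog"=3, "discover"=8, "told"=4, "pursue"=6
Sum = 26, Count = 5
Average = 26/5 = 5.20
= avg=5.20, min=3, max=8


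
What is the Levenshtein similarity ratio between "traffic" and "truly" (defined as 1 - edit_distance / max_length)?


Word 1: "traffic" (length 7)
Word 2: "truly" (length 5)
One optimal edit sequence:
  1. keep 't'
  2. keep 'r'
  3. delete 'a'  (+1)
  4. delete 'f'  (+1)
  5. substitute 'f' -> 'u'  (+1)
  6. substitute 'i' -> 'l'  (+1)
  7. substitute 'c' -> 'y'  (+1)
Edit distance = 5
Max length = max(7, 5) = 7
Similarity = 1 - 5/7
= 0.2857


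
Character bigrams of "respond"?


Word: "respond" (length 7)
Number of bigrams = 7 - 2 + 1 = 6
  Position 0: "re"
  Position 1: "es"
  Position 2: "sp"
  Position 3: "po"
  Position 4: "on"
  Position 5: "nd"
Bigrams = "re", "es", "sp", "po", "on", "nd"


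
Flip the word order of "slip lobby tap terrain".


Original: "slip lobby tap terrain"
Words (1..n): slip | lobby | tap | terrain
Reversed (n..1): terrain | tap | lobby | slip
Result = "terrain tap lobby slip"


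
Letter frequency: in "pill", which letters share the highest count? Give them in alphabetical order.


Word: "pill"
Letter counts:
  'i': 1
  'l': 2
  'p': 1
Maximum count = 2
Most frequent = 'l' (2 times each)


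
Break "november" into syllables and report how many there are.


Word: "november"
Syllable breakdown: no / vem / ber
Counting: 3 parts
= 3 syllables


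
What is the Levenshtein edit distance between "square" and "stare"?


Word 1: "square" (length 6)
Word 2: "stare" (length 5)
One optimal edit sequence (insert/delete/substitute each cost 1):
  1. keep 's'
  2. delete 'q'  (+1)
  3. substitute 'u' -> 't'  (+1)
  4. keep 'a'
  5. keep 'r'
  6. keep 'e'
Total edit operations: 2
Edit distance = 2


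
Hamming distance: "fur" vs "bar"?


Comparing character by character (same length = 3):
  Pos 0: 'f' vs 'b' !=
  Pos 1: 'u' vs 'a' !=
  Pos 2: 'r' vs 'r' =
Hamming distance = 2


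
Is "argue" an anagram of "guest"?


Word 1: "guest" → sorted: egstu
Word 2: "argue" → sorted: aegru
Same letters? egstu != aegru
Anagram = No


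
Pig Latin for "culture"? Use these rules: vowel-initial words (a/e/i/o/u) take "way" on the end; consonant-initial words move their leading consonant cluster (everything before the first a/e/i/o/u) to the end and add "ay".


Word: "culture"
Starts with consonant(s) → move to end, add 'ay'
Consonant cluster: "c"
Pig Latin = "ulturecay"


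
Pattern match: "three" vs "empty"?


Pattern of "three": [0, 1, 2, 3, 3]
Pattern of "empty": [0, 1, 2, 3, 4]
Patterns do not match
Same pattern = No


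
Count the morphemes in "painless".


Word: "painless"
Morphemes: pain + -less
Each morpheme carries meaning
= 2 morphemes


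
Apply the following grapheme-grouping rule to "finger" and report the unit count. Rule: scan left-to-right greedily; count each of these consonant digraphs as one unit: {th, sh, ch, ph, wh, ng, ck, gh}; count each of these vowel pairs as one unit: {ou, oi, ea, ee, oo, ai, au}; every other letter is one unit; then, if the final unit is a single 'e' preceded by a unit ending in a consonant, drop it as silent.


Word: "finger" (6 letters)
Left-to-right scan:
  [1] 'f' (letter)
  [2] 'i' (letter)
  [3] 'ng' (digraph)
  [4] 'e' (letter)
  [5] 'r' (letter)
Units from scan: 5
Sound units = 5 units


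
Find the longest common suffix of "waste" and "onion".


Word 1: "waste"
Word 2: "onion"
Comparing from end:
  Pos -1: 'e' != 'n' (stop)
LCS = "" (length 0)


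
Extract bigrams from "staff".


Word: "staff" (length 5)
Number of bigrams = 5 - 2 + 1 = 4
  Position 0: "st"
  Position 1: "ta"
  Position 2: "af"
  Position 3: "ff"
Bigrams = "st", "ta", "af", "ff"


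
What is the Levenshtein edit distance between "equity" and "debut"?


Word 1: "equity" (length 6)
Word 2: "debut" (length 5)
One optimal edit sequence (insert/delete/substitute each cost 1):
  1. insert 'd'  (+1)
  2. keep 'e'
  3. substitute 'q' -> 'b'  (+1)
  4. keep 'u'
  5. delete 'i'  (+1)
  6. keep 't'
  7. delete 'y'  (+1)
Total edit operations: 4
Edit distance = 4


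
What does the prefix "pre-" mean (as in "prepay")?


Prefix: pre-
As in: prepay -> pre- + pay
Meaning = before


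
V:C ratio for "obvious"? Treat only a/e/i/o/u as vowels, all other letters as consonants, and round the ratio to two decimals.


Word: "obvious"
Vowels (a,e,i,o,u): 4
Consonants: 3
Ratio = 4/3
= 1.33


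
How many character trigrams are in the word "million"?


Word: "million" (length 7)
Number of 3-grams = length - 3 + 1 = 7 - 3 + 1
= 5


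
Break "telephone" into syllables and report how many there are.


Word: "telephone"
Syllable breakdown: tel-e-phone
Counting: 3 parts
= 3 syllables


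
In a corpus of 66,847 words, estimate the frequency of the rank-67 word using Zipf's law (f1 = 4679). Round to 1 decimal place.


Zipf's law: f(r) = f(1) / r
f(1) = 4679
f(67) = 4679 / 67
= 69.8 occurrences


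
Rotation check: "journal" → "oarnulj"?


Word: "journal", Candidate: "oarnulj"
Method: check if candidate is substring of word+word
"journaljournal" contains "oarnulj"? No
Is rotation = No


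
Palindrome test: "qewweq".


Word: "qewweq"
Reversed: "qewweq"
Forward == Backward? qewweq == qewweq
Palindrome = Yes


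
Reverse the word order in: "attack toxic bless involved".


Original: "attack toxic bless involved"
Words (1..n): attack | toxic | bless | involved
Reversed (n..1): involved | bless | toxic | attack
Result = "involved bless toxic attack"


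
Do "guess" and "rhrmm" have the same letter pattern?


Pattern of "guess": [0, 1, 2, 3, 3]
Pattern of "rhrmm": [0, 1, 0, 2, 2]
Patterns do not match
Same pattern = No


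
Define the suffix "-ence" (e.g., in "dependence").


Suffix: -ence
As in: dependence -> depend + -ence
Meaning = state of


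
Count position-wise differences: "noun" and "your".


Comparing character by character (same length = 4):
  Pos 0: 'n' vs 'y' !=
  Pos 1: 'o' vs 'o' =
  Pos 2: 'u' vs 'u' =
  Pos 3: 'n' vs 'r' !=
Hamming distance = 2


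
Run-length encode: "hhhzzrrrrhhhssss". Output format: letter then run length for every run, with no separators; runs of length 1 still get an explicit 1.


String: "hhhzzrrrrhhhssss"
Scanning for consecutive runs:
  'h' x 3
  'z' x 2
  'r' x 4
  'h' x 3
  's' x 4
RLE = "h3z2r4h3s4"


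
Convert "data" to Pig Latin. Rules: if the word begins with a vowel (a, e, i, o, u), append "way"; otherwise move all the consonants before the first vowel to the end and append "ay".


Word: "data"
Starts with consonant(s) → move to end, add 'ay'
Consonant cluster: "d"
Pig Latin = "ataday"


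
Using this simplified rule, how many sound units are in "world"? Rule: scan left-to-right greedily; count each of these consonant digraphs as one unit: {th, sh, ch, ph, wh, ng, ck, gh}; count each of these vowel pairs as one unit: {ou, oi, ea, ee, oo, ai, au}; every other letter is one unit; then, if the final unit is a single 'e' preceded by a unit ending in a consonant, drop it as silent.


Word: "world" (5 letters)
Left-to-right scan:
  1. 'w' (letter)
  2. 'o' (letter)
  3. 'r' (letter)
  4. 'l' (letter)
  5. 'd' (letter)
Units from scan: 5
Sound units = 5 units


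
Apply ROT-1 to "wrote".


Word: "wrote"
Shift: 1
Each letter → (letter + shift) mod 26:
  'w' (22) + 1 = 23 → 'x'
  'r' (17) + 1 = 18 → 's'
  'o' (14) + 1 = 15 → 'p'
  't' (19) + 1 = 20 → 'u'
  'e' (4) + 1 = 5 → 'f'
Result = "xspuf"


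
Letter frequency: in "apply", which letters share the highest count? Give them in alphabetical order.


Word: "apply"
Letter counts:
  'a': 1
  'l': 1
  'p': 2
  'y': 1
Maximum count = 2
Most frequent = 'p' (2 times each)


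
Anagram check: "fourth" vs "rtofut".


Word 1: "fourth" → sorted: fhortu
Word 2: "rtofut" → sorted: forttu
Same letters? fhortu != forttu
Anagram = No


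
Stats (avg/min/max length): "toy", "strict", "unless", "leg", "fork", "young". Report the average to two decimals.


Lengths: "toy"=3, "strict"=6, "unless"=6, "leg"=3, "fork"=4, "young"=5
Sum = 27, Count = 6
Average = 27/6 = 4.50
= avg=4.50, min=3, max=6


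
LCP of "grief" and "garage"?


Word 1: "grief"
Word 2: "garage"
Comparing from start:
  Pos 0: 'g' == 'g'
  Pos 1: 'r' != 'a' (stop)
LCP = "g" (length 1)


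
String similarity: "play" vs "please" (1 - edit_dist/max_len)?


Word 1: "play" (length 4)
Word 2: "please" (length 6)
One optimal edit sequence:
  1. keep 'p'
  2. keep 'l'
  3. insert 'e'  (+1)
  4. keep 'a'
  5. insert 's'  (+1)
  6. substitute 'y' -> 'e'  (+1)
Edit distance = 3
Max length = max(4, 6) = 6
Similarity = 1 - 3/6
= 0.5000
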